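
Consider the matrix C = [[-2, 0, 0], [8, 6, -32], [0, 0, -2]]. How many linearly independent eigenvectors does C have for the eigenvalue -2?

2

C + 2I = [[0, 0, 0], [8, 8, -32], [0, 0, 0]].
This matrix has rank 1, so its null space has dimension 3 − 1 = 2.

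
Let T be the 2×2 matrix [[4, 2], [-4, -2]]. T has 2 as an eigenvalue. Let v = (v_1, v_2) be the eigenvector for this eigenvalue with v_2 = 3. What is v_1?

T − 2I = [[2, 2], [-4, -4]].
Solving (T − 2I)v = 0 gives the eigenspace spanned by (-3, 3).
With v_2 = 3, v = (-3, 3), so v_1 = -3.

-3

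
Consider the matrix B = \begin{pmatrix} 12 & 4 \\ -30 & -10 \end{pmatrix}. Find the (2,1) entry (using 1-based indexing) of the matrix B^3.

Characteristic polynomial: r^2 - 2r = r(r - 2), so the eigenvalues are 0, 2.
r=0: eigenvector (1, -3).
r=2: eigenvector (2, -5).
P = [[1, 2], [-3, -5]], D = diag(0, 2), P⁻¹ = [[-5, -2], [3, 1]].
B³ = P·diag(0, 8)·P⁻¹ = [[48, 16], [-120, -40]].
The requested entry is -120.

-120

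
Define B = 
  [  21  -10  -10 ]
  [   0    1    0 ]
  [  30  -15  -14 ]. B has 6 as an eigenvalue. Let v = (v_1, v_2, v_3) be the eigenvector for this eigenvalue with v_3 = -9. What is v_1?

-6

B − 6I = [[15, -10, -10], [0, -5, 0], [30, -15, -20]].
Solving (B − 6I)v = 0 gives the eigenspace spanned by (-6, 0, -9).
With v_3 = -9, v = (-6, 0, -9), so v_1 = -6.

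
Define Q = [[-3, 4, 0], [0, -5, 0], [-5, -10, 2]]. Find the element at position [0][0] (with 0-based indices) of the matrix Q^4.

81

Characteristic polynomial: λ^3 + 6λ^2 - λ - 30 = (λ - 2)(λ + 3)(λ + 5), so the eigenvalues are -5, -3, 2.
λ=-3: eigenvector (1, 0, 1).
λ=-5: eigenvector (-2, 1, 0).
λ=2: eigenvector (0, 0, 1).
P = [[1, -2, 0], [0, 1, 0], [1, 0, 1]], D = diag(-3, -5, 2), P⁻¹ = [[1, 2, 0], [0, 1, 0], [-1, -2, 1]].
Q⁴ = P·diag(81, 625, 16)·P⁻¹ = [[81, -1088, 0], [0, 625, 0], [65, 130, 16]].
The requested entry is 81.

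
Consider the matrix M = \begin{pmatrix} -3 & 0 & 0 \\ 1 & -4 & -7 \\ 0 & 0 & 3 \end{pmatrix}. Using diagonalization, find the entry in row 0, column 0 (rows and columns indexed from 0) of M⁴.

Characteristic polynomial: λ^3 + 4λ^2 - 9λ - 36 = (λ - 3)(λ + 3)(λ + 4), so the eigenvalues are -4, -3, 3.
λ=3: eigenvector (0, -1, 1).
λ=-4: eigenvector (0, 1, 0).
λ=-3: eigenvector (1, 1, 0).
P = [[0, 0, 1], [-1, 1, 1], [1, 0, 0]], D = diag(3, -4, -3), P⁻¹ = [[0, 0, 1], [-1, 1, 1], [1, 0, 0]].
M⁴ = P·diag(81, 256, 81)·P⁻¹ = [[81, 0, 0], [-175, 256, 175], [0, 0, 81]].
The requested entry is 81.

81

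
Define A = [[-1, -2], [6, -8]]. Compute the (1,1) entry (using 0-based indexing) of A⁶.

Characteristic polynomial: s^2 + 9s + 20 = (s + 4)(s + 5), so the eigenvalues are -5, -4.
s=-5: eigenvector (1, 2).
s=-4: eigenvector (-2, -3).
P = [[1, -2], [2, -3]], D = diag(-5, -4), P⁻¹ = [[-3, 2], [-2, 1]].
A⁶ = P·diag(15625, 4096)·P⁻¹ = [[-30491, 23058], [-69174, 50212]].
The requested entry is 50212.

50212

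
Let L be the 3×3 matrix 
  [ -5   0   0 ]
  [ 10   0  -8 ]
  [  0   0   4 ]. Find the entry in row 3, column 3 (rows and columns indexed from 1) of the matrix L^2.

16

Characteristic polynomial: r^3 + r^2 - 20r = r(r - 4)(r + 5), so the eigenvalues are -5, 0, 4.
r=-5: eigenvector (1, -2, 0).
r=0: eigenvector (0, 1, 0).
r=4: eigenvector (0, -2, 1).
P = [[1, 0, 0], [-2, 1, -2], [0, 0, 1]], D = diag(-5, 0, 4), P⁻¹ = [[1, 0, 0], [2, 1, 2], [0, 0, 1]].
L² = P·diag(25, 0, 16)·P⁻¹ = [[25, 0, 0], [-50, 0, -32], [0, 0, 16]].
The requested entry is 16.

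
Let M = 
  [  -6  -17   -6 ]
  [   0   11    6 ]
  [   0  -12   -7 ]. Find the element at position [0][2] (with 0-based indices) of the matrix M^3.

-126

Characteristic polynomial: s^3 + 2s^2 - 29s - 30 = (s - 5)(s + 1)(s + 6), so the eigenvalues are -6, -1, 5.
s=-6: eigenvector (1, 0, 0).
s=5: eigenvector (-1, 1, -1).
s=-1: eigenvector (1, -1, 2).
P = [[1, -1, 1], [0, 1, -1], [0, -1, 2]], D = diag(-6, 5, -1), P⁻¹ = [[1, 1, 0], [0, 2, 1], [0, 1, 1]].
M³ = P·diag(-216, 125, -1)·P⁻¹ = [[-216, -467, -126], [0, 251, 126], [0, -252, -127]].
The requested entry is -126.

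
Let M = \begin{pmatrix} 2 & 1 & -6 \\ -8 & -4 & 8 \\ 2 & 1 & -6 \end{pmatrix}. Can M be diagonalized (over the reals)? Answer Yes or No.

No

Characteristic polynomial: p(μ) = μ^3 + 8μ^2 + 16μ = μ(μ + 4)^2.
μ = -4 has algebraic multiplicity 2; rank(M + 4I) = 2, so geometric multiplicity = 1.
Geometric multiplicity < algebraic multiplicity, so M is not diagonalizable.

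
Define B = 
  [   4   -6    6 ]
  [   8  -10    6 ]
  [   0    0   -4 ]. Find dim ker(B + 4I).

B + 4I = [[8, -6, 6], [8, -6, 6], [0, 0, 0]].
This matrix has rank 1, so its null space has dimension 3 − 1 = 2.

2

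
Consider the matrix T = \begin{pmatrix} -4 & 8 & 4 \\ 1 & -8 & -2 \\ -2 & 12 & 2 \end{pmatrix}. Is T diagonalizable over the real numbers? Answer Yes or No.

No

Characteristic polynomial: p(s) = s^3 + 10s^2 + 32s + 32 = (s + 2)(s + 4)^2.
s = -4 has algebraic multiplicity 2; rank(T + 4I) = 2, so geometric multiplicity = 1.
Geometric multiplicity < algebraic multiplicity, so T is not diagonalizable.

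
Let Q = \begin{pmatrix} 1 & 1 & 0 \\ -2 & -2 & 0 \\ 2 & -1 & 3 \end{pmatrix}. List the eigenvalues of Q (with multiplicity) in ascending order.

Characteristic polynomial: p(r) = r^3 - 2r^2 - 3r = r(r - 3)(r + 1).
Roots (with multiplicity): -1, 0, 3.

-1, 0, 3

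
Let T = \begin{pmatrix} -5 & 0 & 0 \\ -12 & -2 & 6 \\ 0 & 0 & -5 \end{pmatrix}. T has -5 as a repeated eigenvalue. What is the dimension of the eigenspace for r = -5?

T + 5I = [[0, 0, 0], [-12, 3, 6], [0, 0, 0]].
This matrix has rank 1, so its null space has dimension 3 − 1 = 2.

2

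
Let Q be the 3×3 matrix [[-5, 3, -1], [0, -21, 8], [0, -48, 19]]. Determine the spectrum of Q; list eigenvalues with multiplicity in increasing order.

-5, -5, 3

Characteristic polynomial: p(λ) = λ^3 + 7λ^2 - 5λ - 75 = (λ - 3)(λ + 5)^2.
Roots (with multiplicity): -5, -5, 3.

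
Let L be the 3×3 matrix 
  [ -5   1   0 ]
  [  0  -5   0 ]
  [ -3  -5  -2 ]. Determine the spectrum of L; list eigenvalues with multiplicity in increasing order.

Characteristic polynomial: p(μ) = μ^3 + 12μ^2 + 45μ + 50 = (μ + 2)(μ + 5)^2.
Roots (with multiplicity): -5, -5, -2.

-5, -5, -2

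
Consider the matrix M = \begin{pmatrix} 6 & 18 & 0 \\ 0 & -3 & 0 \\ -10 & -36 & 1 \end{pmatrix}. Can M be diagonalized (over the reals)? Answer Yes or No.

Characteristic polynomial: p(λ) = λ^3 - 4λ^2 - 15λ + 18 = (λ - 6)(λ - 1)(λ + 3).
All 3 eigenvalues are distinct, so M is diagonalizable.

Yes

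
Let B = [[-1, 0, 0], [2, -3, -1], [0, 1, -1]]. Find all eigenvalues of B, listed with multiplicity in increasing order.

-2, -2, -1

Characteristic polynomial: p(s) = s^3 + 5s^2 + 8s + 4 = (s + 1)(s + 2)^2.
Roots (with multiplicity): -2, -2, -1.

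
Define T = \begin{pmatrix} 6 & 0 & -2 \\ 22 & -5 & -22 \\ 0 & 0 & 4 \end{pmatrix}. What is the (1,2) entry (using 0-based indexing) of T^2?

-22

Characteristic polynomial: λ^3 - 5λ^2 - 26λ + 120 = (λ - 6)(λ - 4)(λ + 5), so the eigenvalues are -5, 4, 6.
λ=6: eigenvector (1, 2, 0).
λ=-5: eigenvector (0, 1, 0).
λ=4: eigenvector (1, 0, 1).
P = [[1, 0, 1], [2, 1, 0], [0, 0, 1]], D = diag(6, -5, 4), P⁻¹ = [[1, 0, -1], [-2, 1, 2], [0, 0, 1]].
T² = P·diag(36, 25, 16)·P⁻¹ = [[36, 0, -20], [22, 25, -22], [0, 0, 16]].
The requested entry is -22.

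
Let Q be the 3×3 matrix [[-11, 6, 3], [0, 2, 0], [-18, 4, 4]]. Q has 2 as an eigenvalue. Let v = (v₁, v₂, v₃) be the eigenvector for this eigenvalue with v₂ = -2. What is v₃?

Q − 2I = [[-13, 6, 3], [0, 0, 0], [-18, 4, 2]].
Solving (Q − 2I)v = 0 gives the eigenspace spanned by (0, -2, 4).
With v₂ = -2, v = (0, -2, 4), so v₃ = 4.

4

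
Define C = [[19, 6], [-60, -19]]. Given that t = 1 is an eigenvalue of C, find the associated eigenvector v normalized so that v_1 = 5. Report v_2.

-15

C − 1I = [[18, 6], [-60, -20]].
Solving (C − 1I)v = 0 gives the eigenspace spanned by (5, -15).
With v_1 = 5, v = (5, -15), so v_2 = -15.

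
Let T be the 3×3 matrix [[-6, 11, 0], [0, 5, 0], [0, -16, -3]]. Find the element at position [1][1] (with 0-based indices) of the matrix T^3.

Characteristic polynomial: μ^3 + 4μ^2 - 27μ - 90 = (μ - 5)(μ + 3)(μ + 6), so the eigenvalues are -6, -3, 5.
μ=5: eigenvector (1, 1, -2).
μ=-6: eigenvector (1, 0, 0).
μ=-3: eigenvector (0, 0, 1).
P = [[1, 1, 0], [1, 0, 0], [-2, 0, 1]], D = diag(5, -6, -3), P⁻¹ = [[0, 1, 0], [1, -1, 0], [0, 2, 1]].
T³ = P·diag(125, -216, -27)·P⁻¹ = [[-216, 341, 0], [0, 125, 0], [0, -304, -27]].
The requested entry is 125.

125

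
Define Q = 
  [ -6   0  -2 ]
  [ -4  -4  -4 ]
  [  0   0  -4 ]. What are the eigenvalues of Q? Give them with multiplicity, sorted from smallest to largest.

-6, -4, -4

Characteristic polynomial: p(t) = t^3 + 14t^2 + 64t + 96 = (t + 4)^2(t + 6).
Roots (with multiplicity): -6, -4, -4.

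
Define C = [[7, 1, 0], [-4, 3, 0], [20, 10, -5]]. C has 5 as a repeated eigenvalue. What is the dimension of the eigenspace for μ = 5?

C − 5I = [[2, 1, 0], [-4, -2, 0], [20, 10, -10]].
This matrix has rank 2, so its null space has dimension 3 − 2 = 1.

1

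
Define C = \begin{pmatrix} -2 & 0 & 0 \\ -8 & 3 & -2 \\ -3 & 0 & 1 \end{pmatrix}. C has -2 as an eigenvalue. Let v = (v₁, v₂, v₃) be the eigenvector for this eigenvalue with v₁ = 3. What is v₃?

3

C + 2I = [[0, 0, 0], [-8, 5, -2], [-3, 0, 3]].
Solving (C + 2I)v = 0 gives the eigenspace spanned by (3, 6, 3).
With v₁ = 3, v = (3, 6, 3), so v₃ = 3.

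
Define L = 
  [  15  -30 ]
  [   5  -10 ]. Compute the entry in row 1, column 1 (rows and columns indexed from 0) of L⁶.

Characteristic polynomial: μ^2 - 5μ = μ(μ - 5), so the eigenvalues are 0, 5.
μ=5: eigenvector (3, 1).
μ=0: eigenvector (2, 1).
P = [[3, 2], [1, 1]], D = diag(5, 0), P⁻¹ = [[1, -2], [-1, 3]].
L⁶ = P·diag(15625, 0)·P⁻¹ = [[46875, -93750], [15625, -31250]].
The requested entry is -31250.

-31250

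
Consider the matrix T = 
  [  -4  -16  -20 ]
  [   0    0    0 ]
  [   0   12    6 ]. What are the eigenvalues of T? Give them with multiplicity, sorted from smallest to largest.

Characteristic polynomial: p(s) = s^3 - 2s^2 - 24s = s(s - 6)(s + 4).
Roots (with multiplicity): -4, 0, 6.

-4, 0, 6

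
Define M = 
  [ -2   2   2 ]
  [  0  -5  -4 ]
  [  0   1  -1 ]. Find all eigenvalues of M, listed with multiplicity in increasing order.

-3, -3, -2

Characteristic polynomial: p(λ) = λ^3 + 8λ^2 + 21λ + 18 = (λ + 2)(λ + 3)^2.
Roots (with multiplicity): -3, -3, -2.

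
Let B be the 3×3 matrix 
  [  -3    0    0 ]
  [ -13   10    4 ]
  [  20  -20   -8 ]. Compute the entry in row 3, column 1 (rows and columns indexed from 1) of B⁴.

Characteristic polynomial: μ^3 + μ^2 - 6μ = μ(μ - 2)(μ + 3), so the eigenvalues are -3, 0, 2.
μ=-3: eigenvector (1, 1, 0).
μ=2: eigenvector (0, 1, -2).
μ=0: eigenvector (0, -2, 5).
P = [[1, 0, 0], [1, 1, -2], [0, -2, 5]], D = diag(-3, 2, 0), P⁻¹ = [[1, 0, 0], [-5, 5, 2], [-2, 2, 1]].
B⁴ = P·diag(81, 16, 0)·P⁻¹ = [[81, 0, 0], [1, 80, 32], [160, -160, -64]].
The requested entry is 160.

160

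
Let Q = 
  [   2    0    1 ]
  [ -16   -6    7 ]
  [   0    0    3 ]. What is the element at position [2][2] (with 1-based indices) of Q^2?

36

Characteristic polynomial: s^3 + s^2 - 24s + 36 = (s - 3)(s - 2)(s + 6), so the eigenvalues are -6, 2, 3.
s=3: eigenvector (1, -1, 1).
s=-6: eigenvector (0, 1, 0).
s=2: eigenvector (1, -2, 0).
P = [[1, 0, 1], [-1, 1, -2], [1, 0, 0]], D = diag(3, -6, 2), P⁻¹ = [[0, 0, 1], [2, 1, -1], [1, 0, -1]].
Q² = P·diag(9, 36, 4)·P⁻¹ = [[4, 0, 5], [64, 36, -37], [0, 0, 9]].
The requested entry is 36.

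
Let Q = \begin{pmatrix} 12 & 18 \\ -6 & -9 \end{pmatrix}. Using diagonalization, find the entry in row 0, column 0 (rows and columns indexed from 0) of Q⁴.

Characteristic polynomial: s^2 - 3s = s(s - 3), so the eigenvalues are 0, 3.
s=3: eigenvector (2, -1).
s=0: eigenvector (3, -2).
P = [[2, 3], [-1, -2]], D = diag(3, 0), P⁻¹ = [[2, 3], [-1, -2]].
Q⁴ = P·diag(81, 0)·P⁻¹ = [[324, 486], [-162, -243]].
The requested entry is 324.

324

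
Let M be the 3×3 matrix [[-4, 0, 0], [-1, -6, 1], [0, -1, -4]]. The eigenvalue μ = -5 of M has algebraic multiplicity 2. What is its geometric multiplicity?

1

M + 5I = [[1, 0, 0], [-1, -1, 1], [0, -1, 1]].
This matrix has rank 2, so its null space has dimension 3 − 2 = 1.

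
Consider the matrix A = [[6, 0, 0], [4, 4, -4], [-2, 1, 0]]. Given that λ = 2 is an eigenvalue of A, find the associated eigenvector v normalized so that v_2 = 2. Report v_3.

1

A − 2I = [[4, 0, 0], [4, 2, -4], [-2, 1, -2]].
Solving (A − 2I)v = 0 gives the eigenspace spanned by (0, 2, 1).
With v_2 = 2, v = (0, 2, 1), so v_3 = 1.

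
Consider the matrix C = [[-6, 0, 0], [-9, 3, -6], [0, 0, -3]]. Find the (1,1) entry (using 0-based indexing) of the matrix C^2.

9

Characteristic polynomial: r^3 + 6r^2 - 9r - 54 = (r - 3)(r + 3)(r + 6), so the eigenvalues are -6, -3, 3.
r=-6: eigenvector (1, 1, 0).
r=3: eigenvector (0, 1, 0).
r=-3: eigenvector (0, 1, 1).
P = [[1, 0, 0], [1, 1, 1], [0, 0, 1]], D = diag(-6, 3, -3), P⁻¹ = [[1, 0, 0], [-1, 1, -1], [0, 0, 1]].
C² = P·diag(36, 9, 9)·P⁻¹ = [[36, 0, 0], [27, 9, 0], [0, 0, 9]].
The requested entry is 9.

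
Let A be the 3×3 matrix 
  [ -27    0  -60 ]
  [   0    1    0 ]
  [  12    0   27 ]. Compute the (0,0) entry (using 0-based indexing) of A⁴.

81

Characteristic polynomial: t^3 - t^2 - 9t + 9 = (t - 3)(t - 1)(t + 3), so the eigenvalues are -3, 1, 3.
t=1: eigenvector (0, 1, 0).
t=-3: eigenvector (5, 0, -2).
t=3: eigenvector (-2, 0, 1).
P = [[0, 5, -2], [1, 0, 0], [0, -2, 1]], D = diag(1, -3, 3), P⁻¹ = [[0, 1, 0], [1, 0, 2], [2, 0, 5]].
A⁴ = P·diag(1, 81, 81)·P⁻¹ = [[81, 0, 0], [0, 1, 0], [0, 0, 81]].
The requested entry is 81.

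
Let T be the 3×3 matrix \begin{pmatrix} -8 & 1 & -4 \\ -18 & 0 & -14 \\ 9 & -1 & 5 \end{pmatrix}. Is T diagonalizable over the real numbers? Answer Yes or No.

Characteristic polynomial: p(s) = s^3 + 3s^2 - 4 = (s - 1)(s + 2)^2.
s = -2 has algebraic multiplicity 2; rank(T + 2I) = 2, so geometric multiplicity = 1.
Geometric multiplicity < algebraic multiplicity, so T is not diagonalizable.

No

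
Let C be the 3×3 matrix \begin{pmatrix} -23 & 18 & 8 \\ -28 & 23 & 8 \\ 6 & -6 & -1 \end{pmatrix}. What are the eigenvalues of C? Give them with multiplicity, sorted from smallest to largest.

-5, -1, 5

Characteristic polynomial: p(r) = r^3 + r^2 - 25r - 25 = (r - 5)(r + 1)(r + 5).
Roots (with multiplicity): -5, -1, 5.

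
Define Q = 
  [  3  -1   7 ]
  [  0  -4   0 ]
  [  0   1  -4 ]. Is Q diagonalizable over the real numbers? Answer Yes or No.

Characteristic polynomial: p(λ) = λ^3 + 5λ^2 - 8λ - 48 = (λ - 3)(λ + 4)^2.
λ = -4 has algebraic multiplicity 2; rank(Q + 4I) = 2, so geometric multiplicity = 1.
Geometric multiplicity < algebraic multiplicity, so Q is not diagonalizable.

No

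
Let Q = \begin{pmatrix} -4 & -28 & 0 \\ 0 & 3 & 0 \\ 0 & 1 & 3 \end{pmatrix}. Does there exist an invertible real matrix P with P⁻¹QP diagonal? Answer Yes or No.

No

Characteristic polynomial: p(s) = s^3 - 2s^2 - 15s + 36 = (s - 3)^2(s + 4).
s = 3 has algebraic multiplicity 2; rank(Q − 3I) = 2, so geometric multiplicity = 1.
Geometric multiplicity < algebraic multiplicity, so Q is not diagonalizable.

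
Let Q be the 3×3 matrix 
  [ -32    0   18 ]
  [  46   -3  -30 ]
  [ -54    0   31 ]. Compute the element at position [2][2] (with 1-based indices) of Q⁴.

81

Characteristic polynomial: s^3 + 4s^2 - 17s - 60 = (s - 4)(s + 3)(s + 5), so the eigenvalues are -5, -3, 4.
s=4: eigenvector (1, -2, 2).
s=-3: eigenvector (0, 1, 0).
s=-5: eigenvector (-2, 1, -3).
P = [[1, 0, -2], [-2, 1, 1], [2, 0, -3]], D = diag(4, -3, -5), P⁻¹ = [[-3, 0, 2], [-4, 1, 3], [-2, 0, 1]].
Q⁴ = P·diag(256, 81, 625)·P⁻¹ = [[1732, 0, -738], [-38, 81, -156], [2214, 0, -851]].
The requested entry is 81.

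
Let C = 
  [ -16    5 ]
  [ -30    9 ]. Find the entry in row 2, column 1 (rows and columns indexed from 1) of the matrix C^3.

-1290

Characteristic polynomial: λ^2 + 7λ + 6 = (λ + 1)(λ + 6), so the eigenvalues are -6, -1.
λ=-6: eigenvector (1, 2).
λ=-1: eigenvector (1, 3).
P = [[1, 1], [2, 3]], D = diag(-6, -1), P⁻¹ = [[3, -1], [-2, 1]].
C³ = P·diag(-216, -1)·P⁻¹ = [[-646, 215], [-1290, 429]].
The requested entry is -1290.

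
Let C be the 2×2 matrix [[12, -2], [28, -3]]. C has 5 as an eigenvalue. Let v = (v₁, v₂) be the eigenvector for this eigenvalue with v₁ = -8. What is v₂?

C − 5I = [[7, -2], [28, -8]].
Solving (C − 5I)v = 0 gives the eigenspace spanned by (-8, -28).
With v₁ = -8, v = (-8, -28), so v₂ = -28.

-28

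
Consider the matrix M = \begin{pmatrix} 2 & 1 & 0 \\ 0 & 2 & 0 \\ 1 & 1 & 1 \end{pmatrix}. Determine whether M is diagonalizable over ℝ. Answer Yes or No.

Characteristic polynomial: p(μ) = μ^3 - 5μ^2 + 8μ - 4 = (μ - 2)^2(μ - 1).
μ = 2 has algebraic multiplicity 2; rank(M − 2I) = 2, so geometric multiplicity = 1.
Geometric multiplicity < algebraic multiplicity, so M is not diagonalizable.

No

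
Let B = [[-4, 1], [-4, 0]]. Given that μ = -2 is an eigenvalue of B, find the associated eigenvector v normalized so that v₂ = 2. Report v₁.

B + 2I = [[-2, 1], [-4, 2]].
Solving (B + 2I)v = 0 gives the eigenspace spanned by (1, 2).
With v₂ = 2, v = (1, 2), so v₁ = 1.

1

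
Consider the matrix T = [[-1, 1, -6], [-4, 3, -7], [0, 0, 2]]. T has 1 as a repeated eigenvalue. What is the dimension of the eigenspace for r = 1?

1

T − 1I = [[-2, 1, -6], [-4, 2, -7], [0, 0, 1]].
This matrix has rank 2, so its null space has dimension 3 − 2 = 1.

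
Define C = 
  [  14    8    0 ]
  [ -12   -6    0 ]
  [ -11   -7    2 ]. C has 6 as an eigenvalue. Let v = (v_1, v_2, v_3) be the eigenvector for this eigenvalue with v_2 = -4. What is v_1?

C − 6I = [[8, 8, 0], [-12, -12, 0], [-11, -7, -4]].
Solving (C − 6I)v = 0 gives the eigenspace spanned by (4, -4, -4).
With v_2 = -4, v = (4, -4, -4), so v_1 = 4.

4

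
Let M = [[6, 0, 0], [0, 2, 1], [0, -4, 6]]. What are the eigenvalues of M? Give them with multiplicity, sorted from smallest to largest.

Characteristic polynomial: p(λ) = λ^3 - 14λ^2 + 64λ - 96 = (λ - 6)(λ - 4)^2.
Roots (with multiplicity): 4, 4, 6.

4, 4, 6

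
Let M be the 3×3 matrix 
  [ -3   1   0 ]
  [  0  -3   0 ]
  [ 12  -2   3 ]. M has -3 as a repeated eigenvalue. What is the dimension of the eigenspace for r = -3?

M + 3I = [[0, 1, 0], [0, 0, 0], [12, -2, 6]].
This matrix has rank 2, so its null space has dimension 3 − 2 = 1.

1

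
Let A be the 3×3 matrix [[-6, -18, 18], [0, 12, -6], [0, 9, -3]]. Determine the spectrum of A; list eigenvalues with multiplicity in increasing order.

-6, 3, 6

Characteristic polynomial: p(t) = t^3 - 3t^2 - 36t + 108 = (t - 6)(t - 3)(t + 6).
Roots (with multiplicity): -6, 3, 6.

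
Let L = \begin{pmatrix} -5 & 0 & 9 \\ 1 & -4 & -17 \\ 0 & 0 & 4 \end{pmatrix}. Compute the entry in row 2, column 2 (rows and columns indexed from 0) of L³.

Characteristic polynomial: λ^3 + 5λ^2 - 16λ - 80 = (λ - 4)(λ + 4)(λ + 5), so the eigenvalues are -5, -4, 4.
λ=-5: eigenvector (1, -1, 0).
λ=-4: eigenvector (0, 1, 0).
λ=4: eigenvector (1, -2, 1).
P = [[1, 0, 1], [-1, 1, -2], [0, 0, 1]], D = diag(-5, -4, 4), P⁻¹ = [[1, 0, -1], [1, 1, 1], [0, 0, 1]].
L³ = P·diag(-125, -64, 64)·P⁻¹ = [[-125, 0, 189], [61, -64, -317], [0, 0, 64]].
The requested entry is 64.

64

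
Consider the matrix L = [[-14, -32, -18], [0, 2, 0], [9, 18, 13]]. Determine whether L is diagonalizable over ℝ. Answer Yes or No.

Characteristic polynomial: p(λ) = λ^3 - λ^2 - 22λ + 40 = (λ - 4)(λ - 2)(λ + 5).
All 3 eigenvalues are distinct, so L is diagonalizable.

Yes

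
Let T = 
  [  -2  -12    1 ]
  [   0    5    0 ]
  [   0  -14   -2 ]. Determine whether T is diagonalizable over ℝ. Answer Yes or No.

Characteristic polynomial: p(r) = r^3 - r^2 - 16r - 20 = (r - 5)(r + 2)^2.
r = -2 has algebraic multiplicity 2; rank(T + 2I) = 2, so geometric multiplicity = 1.
Geometric multiplicity < algebraic multiplicity, so T is not diagonalizable.

No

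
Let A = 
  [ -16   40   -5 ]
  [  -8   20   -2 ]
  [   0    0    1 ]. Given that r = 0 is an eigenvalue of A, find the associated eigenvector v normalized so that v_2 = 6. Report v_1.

A = [[-16, 40, -5], [-8, 20, -2], [0, 0, 1]].
Solving (A)v = 0 gives the eigenspace spanned by (15, 6, 0).
With v_2 = 6, v = (15, 6, 0), so v_1 = 15.

15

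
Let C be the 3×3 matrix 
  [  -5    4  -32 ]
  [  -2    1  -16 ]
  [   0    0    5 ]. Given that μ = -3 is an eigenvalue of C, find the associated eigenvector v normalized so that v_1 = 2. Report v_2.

C + 3I = [[-2, 4, -32], [-2, 4, -16], [0, 0, 8]].
Solving (C + 3I)v = 0 gives the eigenspace spanned by (2, 1, 0).
With v_1 = 2, v = (2, 1, 0), so v_2 = 1.

1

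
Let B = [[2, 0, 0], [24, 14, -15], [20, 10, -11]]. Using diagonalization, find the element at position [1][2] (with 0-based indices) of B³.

-195

Characteristic polynomial: r^3 - 5r^2 + 2r + 8 = (r - 4)(r - 2)(r + 1), so the eigenvalues are -1, 2, 4.
r=-1: eigenvector (0, 1, 1).
r=4: eigenvector (0, 3, 2).
r=2: eigenvector (1, -2, 0).
P = [[0, 0, 1], [1, 3, -2], [1, 2, 0]], D = diag(-1, 4, 2), P⁻¹ = [[-4, -2, 3], [2, 1, -1], [1, 0, 0]].
B³ = P·diag(-1, 64, 8)·P⁻¹ = [[8, 0, 0], [372, 194, -195], [260, 130, -131]].
The requested entry is -195.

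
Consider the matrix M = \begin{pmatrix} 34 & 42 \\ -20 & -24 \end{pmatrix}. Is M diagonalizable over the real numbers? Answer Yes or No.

Characteristic polynomial: p(s) = s^2 - 10s + 24 = (s - 6)(s - 4).
All 2 eigenvalues are distinct, so M is diagonalizable.

Yes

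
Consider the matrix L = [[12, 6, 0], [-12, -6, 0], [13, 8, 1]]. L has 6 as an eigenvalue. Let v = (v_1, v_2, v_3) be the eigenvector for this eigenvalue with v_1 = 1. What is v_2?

L − 6I = [[6, 6, 0], [-12, -12, 0], [13, 8, -5]].
Solving (L − 6I)v = 0 gives the eigenspace spanned by (1, -1, 1).
With v_1 = 1, v = (1, -1, 1), so v_2 = -1.

-1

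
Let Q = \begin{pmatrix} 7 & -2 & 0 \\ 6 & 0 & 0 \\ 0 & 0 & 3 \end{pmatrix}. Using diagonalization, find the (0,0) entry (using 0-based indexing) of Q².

37

Characteristic polynomial: t^3 - 10t^2 + 33t - 36 = (t - 4)(t - 3)^2, so the eigenvalues are 3, 3, 4.
t=4: eigenvector (-2, -3, 0).
t=3: eigenvector (1, 2, 0).
t=3: eigenvector (-2, -4, 1).
P = [[-2, 1, -2], [-3, 2, -4], [0, 0, 1]], D = diag(4, 3, 3), P⁻¹ = [[-2, 1, 0], [-3, 2, 2], [0, 0, 1]].
Q² = P·diag(16, 9, 9)·P⁻¹ = [[37, -14, 0], [42, -12, 0], [0, 0, 9]].
The requested entry is 37.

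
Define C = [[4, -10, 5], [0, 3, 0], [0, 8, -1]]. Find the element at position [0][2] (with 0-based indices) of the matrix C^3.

65

Characteristic polynomial: λ^3 - 6λ^2 + 5λ + 12 = (λ - 4)(λ - 3)(λ + 1), so the eigenvalues are -1, 3, 4.
λ=4: eigenvector (1, 0, 0).
λ=-1: eigenvector (-1, 0, 1).
λ=3: eigenvector (0, 1, 2).
P = [[1, -1, 0], [0, 0, 1], [0, 1, 2]], D = diag(4, -1, 3), P⁻¹ = [[1, -2, 1], [0, -2, 1], [0, 1, 0]].
C³ = P·diag(64, -1, 27)·P⁻¹ = [[64, -130, 65], [0, 27, 0], [0, 56, -1]].
The requested entry is 65.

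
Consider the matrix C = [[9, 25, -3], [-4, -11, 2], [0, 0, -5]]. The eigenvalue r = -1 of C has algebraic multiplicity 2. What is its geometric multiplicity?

C + 1I = [[10, 25, -3], [-4, -10, 2], [0, 0, -4]].
This matrix has rank 2, so its null space has dimension 3 − 2 = 1.

1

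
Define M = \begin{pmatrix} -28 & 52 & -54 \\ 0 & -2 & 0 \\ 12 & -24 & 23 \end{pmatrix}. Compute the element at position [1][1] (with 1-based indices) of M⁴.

2296

Characteristic polynomial: s^3 + 7s^2 + 14s + 8 = (s + 1)(s + 2)(s + 4), so the eigenvalues are -4, -2, -1.
s=-2: eigenvector (2, 1, 0).
s=-4: eigenvector (9, 0, -4).
s=-1: eigenvector (-2, 0, 1).
P = [[2, 9, -2], [1, 0, 0], [0, -4, 1]], D = diag(-2, -4, -1), P⁻¹ = [[0, 1, 0], [1, -2, 2], [4, -8, 9]].
M⁴ = P·diag(16, 256, 1)·P⁻¹ = [[2296, -4560, 4590], [0, 16, 0], [-1020, 2040, -2039]].
The requested entry is 2296.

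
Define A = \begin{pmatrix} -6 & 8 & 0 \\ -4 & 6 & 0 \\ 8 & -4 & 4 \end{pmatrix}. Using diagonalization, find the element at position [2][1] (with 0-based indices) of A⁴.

Characteristic polynomial: t^3 - 4t^2 - 4t + 16 = (t - 4)(t - 2)(t + 2), so the eigenvalues are -2, 2, 4.
t=2: eigenvector (1, 1, -2).
t=-2: eigenvector (-2, -1, 2).
t=4: eigenvector (0, 0, 1).
P = [[1, -2, 0], [1, -1, 0], [-2, 2, 1]], D = diag(2, -2, 4), P⁻¹ = [[-1, 2, 0], [-1, 1, 0], [0, 2, 1]].
A⁴ = P·diag(16, 16, 256)·P⁻¹ = [[16, 0, 0], [0, 16, 0], [0, 480, 256]].
The requested entry is 480.

480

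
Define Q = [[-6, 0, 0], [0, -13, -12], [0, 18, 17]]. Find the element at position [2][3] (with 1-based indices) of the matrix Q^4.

Characteristic polynomial: r^3 + 2r^2 - 29r - 30 = (r - 5)(r + 1)(r + 6), so the eigenvalues are -6, -1, 5.
r=-6: eigenvector (1, 0, 0).
r=-1: eigenvector (0, 1, -1).
r=5: eigenvector (0, -2, 3).
P = [[1, 0, 0], [0, 1, -2], [0, -1, 3]], D = diag(-6, -1, 5), P⁻¹ = [[1, 0, 0], [0, 3, 2], [0, 1, 1]].
Q⁴ = P·diag(1296, 1, 625)·P⁻¹ = [[1296, 0, 0], [0, -1247, -1248], [0, 1872, 1873]].
The requested entry is -1248.

-1248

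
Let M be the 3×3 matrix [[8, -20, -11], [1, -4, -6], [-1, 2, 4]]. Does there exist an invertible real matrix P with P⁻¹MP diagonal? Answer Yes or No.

Characteristic polynomial: p(μ) = μ^3 - 8μ^2 + 5μ + 50 = (μ - 5)^2(μ + 2).
μ = 5 has algebraic multiplicity 2; rank(M − 5I) = 2, so geometric multiplicity = 1.
Geometric multiplicity < algebraic multiplicity, so M is not diagonalizable.

No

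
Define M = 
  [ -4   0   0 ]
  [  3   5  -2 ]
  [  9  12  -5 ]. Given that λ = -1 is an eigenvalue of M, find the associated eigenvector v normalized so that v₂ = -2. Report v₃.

-6

M + 1I = [[-3, 0, 0], [3, 6, -2], [9, 12, -4]].
Solving (M + 1I)v = 0 gives the eigenspace spanned by (0, -2, -6).
With v₂ = -2, v = (0, -2, -6), so v₃ = -6.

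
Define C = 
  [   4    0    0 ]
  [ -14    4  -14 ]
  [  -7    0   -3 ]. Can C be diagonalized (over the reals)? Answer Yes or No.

Yes

Characteristic polynomial: p(s) = s^3 - 5s^2 - 8s + 48 = (s - 4)^2(s + 3).
s = 4 has algebraic multiplicity 2; rank(C − 4I) = 1, so geometric multiplicity = 2.
Every eigenvalue has geometric = algebraic multiplicity, so C is diagonalizable.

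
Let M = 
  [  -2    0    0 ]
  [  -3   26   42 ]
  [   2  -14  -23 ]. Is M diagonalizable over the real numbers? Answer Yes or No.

No

Characteristic polynomial: p(λ) = λ^3 - λ^2 - 16λ - 20 = (λ - 5)(λ + 2)^2.
λ = -2 has algebraic multiplicity 2; rank(M + 2I) = 2, so geometric multiplicity = 1.
Geometric multiplicity < algebraic multiplicity, so M is not diagonalizable.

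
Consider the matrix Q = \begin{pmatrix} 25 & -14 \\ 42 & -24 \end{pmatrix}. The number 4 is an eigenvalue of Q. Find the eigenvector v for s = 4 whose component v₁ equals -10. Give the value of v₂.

Q − 4I = [[21, -14], [42, -28]].
Solving (Q − 4I)v = 0 gives the eigenspace spanned by (-10, -15).
With v₁ = -10, v = (-10, -15), so v₂ = -15.

-15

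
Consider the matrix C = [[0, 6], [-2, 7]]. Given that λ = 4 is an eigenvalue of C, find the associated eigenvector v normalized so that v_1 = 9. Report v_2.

6

C − 4I = [[-4, 6], [-2, 3]].
Solving (C − 4I)v = 0 gives the eigenspace spanned by (9, 6).
With v_1 = 9, v = (9, 6), so v_2 = 6.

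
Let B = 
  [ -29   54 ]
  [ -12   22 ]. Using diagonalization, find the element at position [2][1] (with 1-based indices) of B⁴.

Characteristic polynomial: t^2 + 7t + 10 = (t + 2)(t + 5), so the eigenvalues are -5, -2.
t=-5: eigenvector (9, 4).
t=-2: eigenvector (2, 1).
P = [[9, 2], [4, 1]], D = diag(-5, -2), P⁻¹ = [[1, -2], [-4, 9]].
B⁴ = P·diag(625, 16)·P⁻¹ = [[5497, -10962], [2436, -4856]].
The requested entry is 2436.

2436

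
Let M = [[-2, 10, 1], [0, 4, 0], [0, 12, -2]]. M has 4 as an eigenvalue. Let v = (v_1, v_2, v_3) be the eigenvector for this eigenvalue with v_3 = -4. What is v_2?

M − 4I = [[-6, 10, 1], [0, 0, 0], [0, 12, -6]].
Solving (M − 4I)v = 0 gives the eigenspace spanned by (-4, -2, -4).
With v_3 = -4, v = (-4, -2, -4), so v_2 = -2.

-2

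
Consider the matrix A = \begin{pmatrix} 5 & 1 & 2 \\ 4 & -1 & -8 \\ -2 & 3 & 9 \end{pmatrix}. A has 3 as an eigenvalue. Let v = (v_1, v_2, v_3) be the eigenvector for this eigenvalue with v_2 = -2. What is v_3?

1

A − 3I = [[2, 1, 2], [4, -4, -8], [-2, 3, 6]].
Solving (A − 3I)v = 0 gives the eigenspace spanned by (0, -2, 1).
With v_2 = -2, v = (0, -2, 1), so v_3 = 1.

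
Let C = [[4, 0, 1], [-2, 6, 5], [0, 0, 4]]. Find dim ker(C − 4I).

C − 4I = [[0, 0, 1], [-2, 2, 5], [0, 0, 0]].
This matrix has rank 2, so its null space has dimension 3 − 2 = 1.

1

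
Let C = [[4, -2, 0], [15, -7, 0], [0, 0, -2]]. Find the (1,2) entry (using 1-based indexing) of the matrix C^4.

Characteristic polynomial: r^3 + 5r^2 + 8r + 4 = (r + 1)(r + 2)^2, so the eigenvalues are -2, -2, -1.
r=-2: eigenvector (1, 3, 0).
r=-1: eigenvector (-2, -5, 0).
r=-2: eigenvector (0, 0, 1).
P = [[1, -2, 0], [3, -5, 0], [0, 0, 1]], D = diag(-2, -1, -2), P⁻¹ = [[-5, 2, 0], [-3, 1, 0], [0, 0, 1]].
C⁴ = P·diag(16, 1, 16)·P⁻¹ = [[-74, 30, 0], [-225, 91, 0], [0, 0, 16]].
The requested entry is 30.

30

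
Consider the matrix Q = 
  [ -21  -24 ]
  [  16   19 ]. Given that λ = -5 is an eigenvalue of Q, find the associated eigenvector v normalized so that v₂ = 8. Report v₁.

Q + 5I = [[-16, -24], [16, 24]].
Solving (Q + 5I)v = 0 gives the eigenspace spanned by (-12, 8).
With v₂ = 8, v = (-12, 8), so v₁ = -12.

-12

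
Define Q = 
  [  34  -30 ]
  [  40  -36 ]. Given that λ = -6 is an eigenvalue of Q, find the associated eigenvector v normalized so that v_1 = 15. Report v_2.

20

Q + 6I = [[40, -30], [40, -30]].
Solving (Q + 6I)v = 0 gives the eigenspace spanned by (15, 20).
With v_1 = 15, v = (15, 20), so v_2 = 20.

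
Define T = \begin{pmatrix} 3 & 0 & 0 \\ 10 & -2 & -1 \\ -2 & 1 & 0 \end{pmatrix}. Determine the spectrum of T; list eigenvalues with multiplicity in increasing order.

Characteristic polynomial: p(r) = r^3 - r^2 - 5r - 3 = (r - 3)(r + 1)^2.
Roots (with multiplicity): -1, -1, 3.

-1, -1, 3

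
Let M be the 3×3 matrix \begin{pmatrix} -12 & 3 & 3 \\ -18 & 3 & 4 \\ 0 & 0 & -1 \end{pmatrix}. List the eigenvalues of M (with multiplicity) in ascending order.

Characteristic polynomial: p(s) = s^3 + 10s^2 + 27s + 18 = (s + 1)(s + 3)(s + 6).
Roots (with multiplicity): -6, -3, -1.

-6, -3, -1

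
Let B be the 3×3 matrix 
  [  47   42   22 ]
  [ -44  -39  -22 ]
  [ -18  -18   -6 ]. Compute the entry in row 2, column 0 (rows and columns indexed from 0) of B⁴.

2430

Characteristic polynomial: s^3 - 2s^2 - 33s + 90 = (s - 5)(s - 3)(s + 6), so the eigenvalues are -6, 3, 5.
s=5: eigenvector (1, -1, 0).
s=3: eigenvector (1, 0, -2).
s=-6: eigenvector (-2, 2, 1).
P = [[1, 1, -2], [-1, 0, 2], [0, -2, 1]], D = diag(5, 3, -6), P⁻¹ = [[4, 3, 2], [1, 1, 0], [2, 2, 1]].
B⁴ = P·diag(625, 81, 1296)·P⁻¹ = [[-2603, -3228, -1342], [2684, 3309, 1342], [2430, 2430, 1296]].
The requested entry is 2430.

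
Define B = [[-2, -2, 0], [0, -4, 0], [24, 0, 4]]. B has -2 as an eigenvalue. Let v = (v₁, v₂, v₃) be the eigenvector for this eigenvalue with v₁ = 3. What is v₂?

0

B + 2I = [[0, -2, 0], [0, -2, 0], [24, 0, 6]].
Solving (B + 2I)v = 0 gives the eigenspace spanned by (3, 0, -12).
With v₁ = 3, v = (3, 0, -12), so v₂ = 0.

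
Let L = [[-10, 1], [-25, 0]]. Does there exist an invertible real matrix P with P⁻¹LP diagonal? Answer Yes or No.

Characteristic polynomial: p(μ) = μ^2 + 10μ + 25 = (μ + 5)^2.
μ = -5 has algebraic multiplicity 2; rank(L + 5I) = 1, so geometric multiplicity = 1.
Geometric multiplicity < algebraic multiplicity, so L is not diagonalizable.

No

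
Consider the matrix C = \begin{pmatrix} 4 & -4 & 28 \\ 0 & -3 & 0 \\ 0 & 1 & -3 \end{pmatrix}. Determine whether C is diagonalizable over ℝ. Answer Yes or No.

Characteristic polynomial: p(r) = r^3 + 2r^2 - 15r - 36 = (r - 4)(r + 3)^2.
r = -3 has algebraic multiplicity 2; rank(C + 3I) = 2, so geometric multiplicity = 1.
Geometric multiplicity < algebraic multiplicity, so C is not diagonalizable.

No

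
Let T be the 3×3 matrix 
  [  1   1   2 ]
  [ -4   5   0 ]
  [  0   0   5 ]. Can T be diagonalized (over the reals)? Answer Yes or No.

Characteristic polynomial: p(s) = s^3 - 11s^2 + 39s - 45 = (s - 5)(s - 3)^2.
s = 3 has algebraic multiplicity 2; rank(T − 3I) = 2, so geometric multiplicity = 1.
Geometric multiplicity < algebraic multiplicity, so T is not diagonalizable.

No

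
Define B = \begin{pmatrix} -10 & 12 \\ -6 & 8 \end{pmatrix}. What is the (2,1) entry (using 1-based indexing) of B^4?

Characteristic polynomial: μ^2 + 2μ - 8 = (μ - 2)(μ + 4), so the eigenvalues are -4, 2.
μ=-4: eigenvector (2, 1).
μ=2: eigenvector (1, 1).
P = [[2, 1], [1, 1]], D = diag(-4, 2), P⁻¹ = [[1, -1], [-1, 2]].
B⁴ = P·diag(256, 16)·P⁻¹ = [[496, -480], [240, -224]].
The requested entry is 240.

240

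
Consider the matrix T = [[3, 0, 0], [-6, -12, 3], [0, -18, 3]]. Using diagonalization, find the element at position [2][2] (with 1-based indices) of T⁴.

Characteristic polynomial: μ^3 + 6μ^2 - 9μ - 54 = (μ - 3)(μ + 3)(μ + 6), so the eigenvalues are -6, -3, 3.
μ=3: eigenvector (1, 0, 2).
μ=-6: eigenvector (0, 1, 2).
μ=-3: eigenvector (0, 1, 3).
P = [[1, 0, 0], [0, 1, 1], [2, 2, 3]], D = diag(3, -6, -3), P⁻¹ = [[1, 0, 0], [2, 3, -1], [-2, -2, 1]].
T⁴ = P·diag(81, 1296, 81)·P⁻¹ = [[81, 0, 0], [2430, 3726, -1215], [4860, 7290, -2349]].
The requested entry is 3726.

3726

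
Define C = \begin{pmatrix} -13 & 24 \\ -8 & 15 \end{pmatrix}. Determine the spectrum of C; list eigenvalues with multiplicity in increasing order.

Characteristic polynomial: p(s) = s^2 - 2s - 3 = (s - 3)(s + 1).
Roots (with multiplicity): -1, 3.

-1, 3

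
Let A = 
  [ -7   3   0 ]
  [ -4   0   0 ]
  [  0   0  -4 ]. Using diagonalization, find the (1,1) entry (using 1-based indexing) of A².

37

Characteristic polynomial: t^3 + 11t^2 + 40t + 48 = (t + 3)(t + 4)^2, so the eigenvalues are -4, -4, -3.
t=-3: eigenvector (-3, -4, 0).
t=-4: eigenvector (1, 1, 1).
t=-4: eigenvector (0, 0, 1).
P = [[-3, 1, 0], [-4, 1, 0], [0, 1, 1]], D = diag(-3, -4, -4), P⁻¹ = [[1, -1, 0], [4, -3, 0], [-4, 3, 1]].
A² = P·diag(9, 16, 16)·P⁻¹ = [[37, -21, 0], [28, -12, 0], [0, 0, 16]].
The requested entry is 37.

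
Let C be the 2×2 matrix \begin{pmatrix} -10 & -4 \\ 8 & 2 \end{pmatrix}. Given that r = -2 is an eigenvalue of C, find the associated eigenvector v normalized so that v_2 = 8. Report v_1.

-4

C + 2I = [[-8, -4], [8, 4]].
Solving (C + 2I)v = 0 gives the eigenspace spanned by (-4, 8).
With v_2 = 8, v = (-4, 8), so v_1 = -4.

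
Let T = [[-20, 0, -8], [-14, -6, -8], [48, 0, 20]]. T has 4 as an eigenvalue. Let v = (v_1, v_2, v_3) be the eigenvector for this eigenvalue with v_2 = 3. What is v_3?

T − 4I = [[-24, 0, -8], [-14, -10, -8], [48, 0, 16]].
Solving (T − 4I)v = 0 gives the eigenspace spanned by (3, 3, -9).
With v_2 = 3, v = (3, 3, -9), so v_3 = -9.

-9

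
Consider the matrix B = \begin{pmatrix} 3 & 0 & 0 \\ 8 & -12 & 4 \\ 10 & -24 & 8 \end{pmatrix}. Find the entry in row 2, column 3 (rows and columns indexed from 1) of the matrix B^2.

-16

Characteristic polynomial: r^3 + r^2 - 12r = r(r - 3)(r + 4), so the eigenvalues are -4, 0, 3.
r=3: eigenvector (1, 0, -2).
r=0: eigenvector (0, 1, 3).
r=-4: eigenvector (0, 1, 2).
P = [[1, 0, 0], [0, 1, 1], [-2, 3, 2]], D = diag(3, 0, -4), P⁻¹ = [[1, 0, 0], [2, -2, 1], [-2, 3, -1]].
B² = P·diag(9, 0, 16)·P⁻¹ = [[9, 0, 0], [-32, 48, -16], [-82, 96, -32]].
The requested entry is -16.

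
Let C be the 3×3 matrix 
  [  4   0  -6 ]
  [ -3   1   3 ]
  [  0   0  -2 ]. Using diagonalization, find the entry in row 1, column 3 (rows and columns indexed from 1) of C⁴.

-240

Characteristic polynomial: μ^3 - 3μ^2 - 6μ + 8 = (μ - 4)(μ - 1)(μ + 2), so the eigenvalues are -2, 1, 4.
μ=4: eigenvector (1, -1, 0).
μ=1: eigenvector (0, 1, 0).
μ=-2: eigenvector (1, 0, 1).
P = [[1, 0, 1], [-1, 1, 0], [0, 0, 1]], D = diag(4, 1, -2), P⁻¹ = [[1, 0, -1], [1, 1, -1], [0, 0, 1]].
C⁴ = P·diag(256, 1, 16)·P⁻¹ = [[256, 0, -240], [-255, 1, 255], [0, 0, 16]].
The requested entry is -240.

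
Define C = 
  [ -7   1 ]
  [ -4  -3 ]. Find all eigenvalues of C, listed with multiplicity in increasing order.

Characteristic polynomial: p(s) = s^2 + 10s + 25 = (s + 5)^2.
Roots (with multiplicity): -5, -5.

-5, -5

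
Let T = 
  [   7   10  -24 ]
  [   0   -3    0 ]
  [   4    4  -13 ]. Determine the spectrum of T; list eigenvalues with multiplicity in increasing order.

-5, -3, -1

Characteristic polynomial: p(μ) = μ^3 + 9μ^2 + 23μ + 15 = (μ + 1)(μ + 3)(μ + 5).
Roots (with multiplicity): -5, -3, -1.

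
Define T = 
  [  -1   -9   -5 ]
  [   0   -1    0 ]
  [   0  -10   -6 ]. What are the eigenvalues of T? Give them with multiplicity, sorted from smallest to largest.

Characteristic polynomial: p(r) = r^3 + 8r^2 + 13r + 6 = (r + 1)^2(r + 6).
Roots (with multiplicity): -6, -1, -1.

-6, -1, -1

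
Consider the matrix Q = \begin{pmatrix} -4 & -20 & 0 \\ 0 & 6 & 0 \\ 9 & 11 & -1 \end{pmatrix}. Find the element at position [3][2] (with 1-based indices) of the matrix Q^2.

Characteristic polynomial: t^3 - t^2 - 26t - 24 = (t - 6)(t + 1)(t + 4), so the eigenvalues are -4, -1, 6.
t=-4: eigenvector (1, 0, -3).
t=6: eigenvector (-2, 1, -1).
t=-1: eigenvector (0, 0, 1).
P = [[1, -2, 0], [0, 1, 0], [-3, -1, 1]], D = diag(-4, 6, -1), P⁻¹ = [[1, 2, 0], [0, 1, 0], [3, 7, 1]].
Q² = P·diag(16, 36, 1)·P⁻¹ = [[16, -40, 0], [0, 36, 0], [-45, -125, 1]].
The requested entry is -125.

-125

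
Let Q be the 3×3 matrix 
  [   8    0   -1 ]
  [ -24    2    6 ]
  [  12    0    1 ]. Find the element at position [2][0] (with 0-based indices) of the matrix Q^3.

732

Characteristic polynomial: μ^3 - 11μ^2 + 38μ - 40 = (μ - 5)(μ - 4)(μ - 2), so the eigenvalues are 2, 4, 5.
μ=4: eigenvector (1, 0, 4).
μ=5: eigenvector (-1, 2, -3).
μ=2: eigenvector (0, 1, 0).
P = [[1, -1, 0], [0, 2, 1], [4, -3, 0]], D = diag(4, 5, 2), P⁻¹ = [[-3, 0, 1], [-4, 0, 1], [8, 1, -2]].
Q³ = P·diag(64, 125, 8)·P⁻¹ = [[308, 0, -61], [-936, 8, 234], [732, 0, -119]].
The requested entry is 732.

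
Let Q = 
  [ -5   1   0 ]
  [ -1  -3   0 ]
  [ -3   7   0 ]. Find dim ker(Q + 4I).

Q + 4I = [[-1, 1, 0], [-1, 1, 0], [-3, 7, 4]].
This matrix has rank 2, so its null space has dimension 3 − 2 = 1.

1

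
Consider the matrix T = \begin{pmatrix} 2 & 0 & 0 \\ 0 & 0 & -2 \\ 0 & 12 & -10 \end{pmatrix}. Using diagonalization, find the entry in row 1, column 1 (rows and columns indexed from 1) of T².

4

Characteristic polynomial: λ^3 + 8λ^2 + 4λ - 48 = (λ - 2)(λ + 4)(λ + 6), so the eigenvalues are -6, -4, 2.
λ=2: eigenvector (1, 0, 0).
λ=-4: eigenvector (0, 1, 2).
λ=-6: eigenvector (0, 1, 3).
P = [[1, 0, 0], [0, 1, 1], [0, 2, 3]], D = diag(2, -4, -6), P⁻¹ = [[1, 0, 0], [0, 3, -1], [0, -2, 1]].
T² = P·diag(4, 16, 36)·P⁻¹ = [[4, 0, 0], [0, -24, 20], [0, -120, 76]].
The requested entry is 4.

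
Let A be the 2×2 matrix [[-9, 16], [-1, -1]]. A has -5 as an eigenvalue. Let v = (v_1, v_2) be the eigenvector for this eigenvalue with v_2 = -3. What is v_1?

A + 5I = [[-4, 16], [-1, 4]].
Solving (A + 5I)v = 0 gives the eigenspace spanned by (-12, -3).
With v_2 = -3, v = (-12, -3), so v_1 = -12.

-12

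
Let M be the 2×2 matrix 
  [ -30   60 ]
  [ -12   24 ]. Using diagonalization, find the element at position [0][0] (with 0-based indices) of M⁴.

Characteristic polynomial: t^2 + 6t = t(t + 6), so the eigenvalues are -6, 0.
t=0: eigenvector (2, 1).
t=-6: eigenvector (5, 2).
P = [[2, 5], [1, 2]], D = diag(0, -6), P⁻¹ = [[-2, 5], [1, -2]].
M⁴ = P·diag(0, 1296)·P⁻¹ = [[6480, -12960], [2592, -5184]].
The requested entry is 6480.

6480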